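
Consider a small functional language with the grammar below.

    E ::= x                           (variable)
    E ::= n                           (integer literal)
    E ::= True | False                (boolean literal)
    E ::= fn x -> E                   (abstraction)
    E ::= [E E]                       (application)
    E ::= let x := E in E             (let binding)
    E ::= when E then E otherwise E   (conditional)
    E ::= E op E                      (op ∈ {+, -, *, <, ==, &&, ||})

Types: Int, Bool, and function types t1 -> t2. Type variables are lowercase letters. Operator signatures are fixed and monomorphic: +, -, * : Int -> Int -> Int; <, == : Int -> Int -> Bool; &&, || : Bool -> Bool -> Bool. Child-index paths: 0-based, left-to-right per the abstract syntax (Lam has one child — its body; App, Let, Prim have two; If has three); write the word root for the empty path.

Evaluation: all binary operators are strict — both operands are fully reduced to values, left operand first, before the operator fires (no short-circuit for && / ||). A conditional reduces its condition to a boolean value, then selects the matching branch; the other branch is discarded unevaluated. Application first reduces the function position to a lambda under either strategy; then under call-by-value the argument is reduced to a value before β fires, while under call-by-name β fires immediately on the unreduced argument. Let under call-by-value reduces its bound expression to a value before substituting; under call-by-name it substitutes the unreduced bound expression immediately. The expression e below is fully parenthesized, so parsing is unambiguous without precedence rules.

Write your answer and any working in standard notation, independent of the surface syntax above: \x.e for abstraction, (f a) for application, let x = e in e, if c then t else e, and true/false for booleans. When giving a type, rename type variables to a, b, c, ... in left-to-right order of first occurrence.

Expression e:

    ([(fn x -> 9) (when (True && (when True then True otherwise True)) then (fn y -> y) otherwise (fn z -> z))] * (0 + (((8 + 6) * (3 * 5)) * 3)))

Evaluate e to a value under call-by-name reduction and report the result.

Answer: 5670

Trace:
step 0: (((\x.9) (if (true && (if true then true else true)) then (\y.y) else (\z.z))) * (0 + (((8 + 6) * (3 * 5)) * 3)))
step 1: [beta@0] (9 * (0 + (((8 + 6) * (3 * 5)) * 3)))
step 2: [delta@1.1.0.0] (9 * (0 + ((14 * (3 * 5)) * 3)))
step 3: [delta@1.1.0.1] (9 * (0 + ((14 * 15) * 3)))
step 4: [delta@1.1.0] (9 * (0 + (210 * 3)))
step 5: [delta@1.1] (9 * (0 + 630))
step 6: [delta@1] (9 * 630)
step 7: [delta@root] 5670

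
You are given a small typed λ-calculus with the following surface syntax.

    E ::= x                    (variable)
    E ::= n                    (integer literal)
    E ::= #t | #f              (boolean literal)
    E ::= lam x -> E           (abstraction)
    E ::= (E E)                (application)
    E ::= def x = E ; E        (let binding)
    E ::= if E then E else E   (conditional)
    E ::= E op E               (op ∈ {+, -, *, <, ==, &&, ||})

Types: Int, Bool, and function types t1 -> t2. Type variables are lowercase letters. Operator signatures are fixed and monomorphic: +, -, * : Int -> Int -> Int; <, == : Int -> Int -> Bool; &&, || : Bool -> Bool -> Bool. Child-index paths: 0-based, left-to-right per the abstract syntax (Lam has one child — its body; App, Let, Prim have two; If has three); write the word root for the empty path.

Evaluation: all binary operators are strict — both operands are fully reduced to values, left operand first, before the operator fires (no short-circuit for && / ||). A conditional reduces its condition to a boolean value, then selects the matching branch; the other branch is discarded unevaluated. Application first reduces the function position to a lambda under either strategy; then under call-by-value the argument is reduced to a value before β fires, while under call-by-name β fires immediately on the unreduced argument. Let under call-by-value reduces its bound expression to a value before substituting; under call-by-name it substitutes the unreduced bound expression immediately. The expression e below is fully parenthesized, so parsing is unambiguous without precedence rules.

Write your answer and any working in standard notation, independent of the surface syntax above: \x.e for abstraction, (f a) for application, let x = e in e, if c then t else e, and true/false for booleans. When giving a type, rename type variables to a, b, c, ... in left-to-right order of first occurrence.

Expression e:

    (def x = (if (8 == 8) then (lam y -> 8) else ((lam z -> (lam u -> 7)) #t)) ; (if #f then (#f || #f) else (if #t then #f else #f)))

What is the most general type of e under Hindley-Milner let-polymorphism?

Derivation:
  unify Int ~ Int
  unify Int ~ Int
  unify Bool ~ Bool
\y._ : a -> Int
\u._ : c -> Int
\z._ : b -> c -> Int
  unify b -> c -> Int ~ Bool -> d
  unify b ~ Bool
  unify c -> Int ~ d
_ _ : c -> Int
  unify a -> Int ~ c -> Int
  unify a ~ c
  unify Int ~ Int
let x : forall. c -> Int
  unify Bool ~ Bool
  unify Bool ~ Bool
  unify Bool ~ Bool
  unify Bool ~ Bool
  unify Bool ~ Bool
  unify Bool ~ Bool

Answer: Bool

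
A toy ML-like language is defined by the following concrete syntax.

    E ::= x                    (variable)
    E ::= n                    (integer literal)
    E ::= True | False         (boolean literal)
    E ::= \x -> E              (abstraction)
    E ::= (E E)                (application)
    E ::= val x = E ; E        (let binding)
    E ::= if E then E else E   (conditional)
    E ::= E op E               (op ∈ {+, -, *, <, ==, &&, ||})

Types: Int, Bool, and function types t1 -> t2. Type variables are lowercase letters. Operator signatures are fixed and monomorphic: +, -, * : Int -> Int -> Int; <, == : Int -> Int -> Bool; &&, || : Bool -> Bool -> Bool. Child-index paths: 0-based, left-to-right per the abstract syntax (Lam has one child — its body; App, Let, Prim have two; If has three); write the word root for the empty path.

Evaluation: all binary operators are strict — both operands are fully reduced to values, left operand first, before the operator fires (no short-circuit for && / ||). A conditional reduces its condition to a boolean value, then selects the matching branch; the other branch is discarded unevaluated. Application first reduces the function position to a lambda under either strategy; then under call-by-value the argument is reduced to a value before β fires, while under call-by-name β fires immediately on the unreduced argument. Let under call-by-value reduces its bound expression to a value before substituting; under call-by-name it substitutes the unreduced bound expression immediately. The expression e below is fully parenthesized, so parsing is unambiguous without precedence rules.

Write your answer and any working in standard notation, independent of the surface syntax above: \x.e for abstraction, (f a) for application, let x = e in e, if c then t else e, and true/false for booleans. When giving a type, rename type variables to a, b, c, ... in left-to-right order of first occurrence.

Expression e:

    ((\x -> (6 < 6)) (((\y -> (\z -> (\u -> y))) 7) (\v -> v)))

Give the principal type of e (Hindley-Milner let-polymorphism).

Trace:
  unify Int ~ Int
  unify Int ~ Int
\x._ : a -> Bool
y : b
\u._ : d -> b
\z._ : c -> d -> b
\y._ : b -> c -> d -> b
  unify b -> c -> d -> b ~ Int -> e
  unify b ~ Int
  unify c -> d -> Int ~ e
_ _ : c -> d -> Int
v : f
\v._ : f -> f
  unify c -> d -> Int ~ (f -> f) -> g
  unify c ~ f -> f
  unify d -> Int ~ g
_ _ : d -> Int
  unify a -> Bool ~ (d -> Int) -> h
  unify a ~ d -> Int
  unify Bool ~ h
_ _ : Bool

Answer: Bool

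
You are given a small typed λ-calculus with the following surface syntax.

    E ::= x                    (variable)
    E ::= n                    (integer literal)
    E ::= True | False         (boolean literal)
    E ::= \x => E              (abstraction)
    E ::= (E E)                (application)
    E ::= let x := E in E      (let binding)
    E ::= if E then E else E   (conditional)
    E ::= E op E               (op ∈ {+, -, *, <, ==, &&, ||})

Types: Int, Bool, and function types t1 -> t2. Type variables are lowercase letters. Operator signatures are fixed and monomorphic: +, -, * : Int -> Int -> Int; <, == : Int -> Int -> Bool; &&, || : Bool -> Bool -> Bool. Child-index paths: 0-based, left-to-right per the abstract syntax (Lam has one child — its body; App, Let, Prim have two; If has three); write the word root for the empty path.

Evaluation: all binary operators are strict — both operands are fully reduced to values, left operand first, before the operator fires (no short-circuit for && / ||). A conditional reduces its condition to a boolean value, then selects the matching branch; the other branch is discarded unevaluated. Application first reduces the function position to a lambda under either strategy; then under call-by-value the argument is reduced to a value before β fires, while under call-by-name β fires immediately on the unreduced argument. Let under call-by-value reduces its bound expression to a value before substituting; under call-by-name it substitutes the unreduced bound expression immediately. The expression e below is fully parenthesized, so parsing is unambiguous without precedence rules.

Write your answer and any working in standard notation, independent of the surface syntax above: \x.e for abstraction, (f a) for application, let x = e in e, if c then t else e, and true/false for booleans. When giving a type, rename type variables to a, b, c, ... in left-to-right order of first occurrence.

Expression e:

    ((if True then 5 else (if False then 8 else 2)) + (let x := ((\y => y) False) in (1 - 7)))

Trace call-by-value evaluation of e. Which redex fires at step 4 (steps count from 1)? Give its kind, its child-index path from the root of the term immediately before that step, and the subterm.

Trace:
step 0: ((if true then 5 else (if false then 8 else 2)) + (let x = ((\y.y) false) in (1 - 7)))
step 1: [if@0] (5 + (let x = ((\y.y) false) in (1 - 7)))
step 2: [beta@1.0] (5 + (let x = false in (1 - 7)))
step 3: [let@1] (5 + (1 - 7))
step 4: [delta@1] (5 + -6)

Answer: delta at 1 : (1 - 7)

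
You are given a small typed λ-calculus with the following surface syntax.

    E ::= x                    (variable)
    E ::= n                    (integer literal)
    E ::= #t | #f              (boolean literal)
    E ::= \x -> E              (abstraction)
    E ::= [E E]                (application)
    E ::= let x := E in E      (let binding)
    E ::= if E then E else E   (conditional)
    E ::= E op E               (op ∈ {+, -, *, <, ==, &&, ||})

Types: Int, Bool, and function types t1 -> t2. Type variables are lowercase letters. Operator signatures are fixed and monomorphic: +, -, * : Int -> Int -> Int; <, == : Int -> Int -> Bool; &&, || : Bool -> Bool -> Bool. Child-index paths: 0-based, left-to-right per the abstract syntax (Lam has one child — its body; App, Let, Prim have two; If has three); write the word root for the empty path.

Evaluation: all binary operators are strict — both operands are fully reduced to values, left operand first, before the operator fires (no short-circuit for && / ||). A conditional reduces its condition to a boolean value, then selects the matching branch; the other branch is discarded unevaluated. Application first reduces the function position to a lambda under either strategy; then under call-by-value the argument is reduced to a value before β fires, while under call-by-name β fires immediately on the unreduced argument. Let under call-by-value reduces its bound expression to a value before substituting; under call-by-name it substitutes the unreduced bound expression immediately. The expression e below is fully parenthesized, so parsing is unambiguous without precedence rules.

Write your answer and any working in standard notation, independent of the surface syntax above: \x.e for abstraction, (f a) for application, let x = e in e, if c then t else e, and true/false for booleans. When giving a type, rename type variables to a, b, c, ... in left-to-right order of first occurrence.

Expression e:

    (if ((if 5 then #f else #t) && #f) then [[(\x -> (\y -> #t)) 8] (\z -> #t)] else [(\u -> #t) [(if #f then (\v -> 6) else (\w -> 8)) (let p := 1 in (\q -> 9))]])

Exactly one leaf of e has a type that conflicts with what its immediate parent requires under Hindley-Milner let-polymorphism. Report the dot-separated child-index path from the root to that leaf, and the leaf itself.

Working:
  unify Int ~ Bool
  FAIL: mismatch Int ~ Bool

Answer: 0.0.0 : 5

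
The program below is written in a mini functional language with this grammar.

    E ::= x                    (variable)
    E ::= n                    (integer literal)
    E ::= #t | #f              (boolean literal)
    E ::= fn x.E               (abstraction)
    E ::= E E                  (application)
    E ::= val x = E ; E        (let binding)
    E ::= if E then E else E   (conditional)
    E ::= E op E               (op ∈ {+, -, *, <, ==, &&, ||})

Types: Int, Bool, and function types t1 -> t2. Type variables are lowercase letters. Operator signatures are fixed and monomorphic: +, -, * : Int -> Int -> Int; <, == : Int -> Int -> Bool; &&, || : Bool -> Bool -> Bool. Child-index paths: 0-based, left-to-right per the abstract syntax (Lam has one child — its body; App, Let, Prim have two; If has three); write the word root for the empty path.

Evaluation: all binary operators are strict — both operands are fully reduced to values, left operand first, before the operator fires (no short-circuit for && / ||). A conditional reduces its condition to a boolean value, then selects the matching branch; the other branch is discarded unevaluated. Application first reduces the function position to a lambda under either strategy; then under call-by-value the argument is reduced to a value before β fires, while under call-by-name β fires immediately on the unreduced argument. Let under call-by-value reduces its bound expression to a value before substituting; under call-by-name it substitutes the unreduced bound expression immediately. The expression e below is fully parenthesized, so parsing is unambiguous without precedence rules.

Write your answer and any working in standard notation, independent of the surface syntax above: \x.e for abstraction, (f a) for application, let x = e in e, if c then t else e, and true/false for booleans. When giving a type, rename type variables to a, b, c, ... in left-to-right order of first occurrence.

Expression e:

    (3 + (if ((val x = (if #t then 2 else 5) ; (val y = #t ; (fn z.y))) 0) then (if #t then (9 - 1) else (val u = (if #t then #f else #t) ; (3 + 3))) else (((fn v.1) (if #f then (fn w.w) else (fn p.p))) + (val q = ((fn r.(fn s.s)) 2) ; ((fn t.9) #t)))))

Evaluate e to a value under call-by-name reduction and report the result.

Answer: 11

Derivation:
step 0: (3 + (if ((let x = (if true then 2 else 5) in (let y = true in (\z.y))) 0) then (if true then (9 - 1) else (let u = (if true then false else true) in (3 + 3))) else (((\v.1) (if false then (\w.w) else (\p.p))) + (let q = ((\r.(\s.s)) 2) in ((\t.9) true)))))
step 1: [let@1.0.0] (3 + (if ((let y = true in (\z.y)) 0) then (if true then (9 - 1) else (let u = (if true then false else true) in (3 + 3))) else (((\v.1) (if false then (\w.w) else (\p.p))) + (let q = ((\r.(\s.s)) 2) in ((\t.9) true)))))
step 2: [let@1.0.0] (3 + (if ((\z.true) 0) then (if true then (9 - 1) else (let u = (if true then false else true) in (3 + 3))) else (((\v.1) (if false then (\w.w) else (\p.p))) + (let q = ((\r.(\s.s)) 2) in ((\t.9) true)))))
step 3: [beta@1.0] (3 + (if true then (if true then (9 - 1) else (let u = (if true then false else true) in (3 + 3))) else (((\v.1) (if false then (\w.w) else (\p.p))) + (let q = ((\r.(\s.s)) 2) in ((\t.9) true)))))
step 4: [if@1] (3 + (if true then (9 - 1) else (let u = (if true then false else true) in (3 + 3))))
step 5: [if@1] (3 + (9 - 1))
step 6: [delta@1] (3 + 8)
step 7: [delta@root] 11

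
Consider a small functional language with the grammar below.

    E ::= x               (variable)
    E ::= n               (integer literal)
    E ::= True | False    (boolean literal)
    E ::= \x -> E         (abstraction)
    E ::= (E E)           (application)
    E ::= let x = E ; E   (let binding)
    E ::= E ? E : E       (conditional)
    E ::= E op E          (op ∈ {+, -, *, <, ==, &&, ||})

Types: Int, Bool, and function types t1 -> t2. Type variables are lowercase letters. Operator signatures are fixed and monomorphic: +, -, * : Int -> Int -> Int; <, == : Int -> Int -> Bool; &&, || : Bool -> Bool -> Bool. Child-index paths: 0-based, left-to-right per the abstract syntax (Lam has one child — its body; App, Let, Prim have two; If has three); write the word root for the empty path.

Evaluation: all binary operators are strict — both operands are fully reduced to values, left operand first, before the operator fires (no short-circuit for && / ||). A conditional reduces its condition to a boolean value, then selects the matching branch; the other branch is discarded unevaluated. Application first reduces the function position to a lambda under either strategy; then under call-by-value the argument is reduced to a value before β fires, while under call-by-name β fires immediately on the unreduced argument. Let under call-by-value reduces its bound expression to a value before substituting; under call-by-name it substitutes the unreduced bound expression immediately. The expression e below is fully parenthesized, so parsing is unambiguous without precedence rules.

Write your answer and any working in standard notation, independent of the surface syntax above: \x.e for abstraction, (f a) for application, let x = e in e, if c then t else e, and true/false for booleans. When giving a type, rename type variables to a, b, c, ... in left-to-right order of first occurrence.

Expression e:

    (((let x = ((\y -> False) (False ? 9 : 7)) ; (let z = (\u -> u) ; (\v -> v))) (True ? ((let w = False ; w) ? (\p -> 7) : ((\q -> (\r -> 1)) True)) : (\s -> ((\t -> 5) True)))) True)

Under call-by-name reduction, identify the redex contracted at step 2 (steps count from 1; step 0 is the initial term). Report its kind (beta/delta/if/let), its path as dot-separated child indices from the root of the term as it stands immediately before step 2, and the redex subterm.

Working:
step 0: (((let x = ((\y.false) (if false then 9 else 7)) in (let z = (\u.u) in (\v.v))) (if true then (if (let w = false in w) then (\p.7) else ((\q.(\r.1)) true)) else (\s.((\t.5) true)))) true)
step 1: [let@0.0] (((let z = (\u.u) in (\v.v)) (if true then (if (let w = false in w) then (\p.7) else ((\q.(\r.1)) true)) else (\s.((\t.5) true)))) true)
step 2: [let@0.0] (((\v.v) (if true then (if (let w = false in w) then (\p.7) else ((\q.(\r.1)) true)) else (\s.((\t.5) true)))) true)

Answer: let at 0.0 : (let z = (\u.u) in (\v.v))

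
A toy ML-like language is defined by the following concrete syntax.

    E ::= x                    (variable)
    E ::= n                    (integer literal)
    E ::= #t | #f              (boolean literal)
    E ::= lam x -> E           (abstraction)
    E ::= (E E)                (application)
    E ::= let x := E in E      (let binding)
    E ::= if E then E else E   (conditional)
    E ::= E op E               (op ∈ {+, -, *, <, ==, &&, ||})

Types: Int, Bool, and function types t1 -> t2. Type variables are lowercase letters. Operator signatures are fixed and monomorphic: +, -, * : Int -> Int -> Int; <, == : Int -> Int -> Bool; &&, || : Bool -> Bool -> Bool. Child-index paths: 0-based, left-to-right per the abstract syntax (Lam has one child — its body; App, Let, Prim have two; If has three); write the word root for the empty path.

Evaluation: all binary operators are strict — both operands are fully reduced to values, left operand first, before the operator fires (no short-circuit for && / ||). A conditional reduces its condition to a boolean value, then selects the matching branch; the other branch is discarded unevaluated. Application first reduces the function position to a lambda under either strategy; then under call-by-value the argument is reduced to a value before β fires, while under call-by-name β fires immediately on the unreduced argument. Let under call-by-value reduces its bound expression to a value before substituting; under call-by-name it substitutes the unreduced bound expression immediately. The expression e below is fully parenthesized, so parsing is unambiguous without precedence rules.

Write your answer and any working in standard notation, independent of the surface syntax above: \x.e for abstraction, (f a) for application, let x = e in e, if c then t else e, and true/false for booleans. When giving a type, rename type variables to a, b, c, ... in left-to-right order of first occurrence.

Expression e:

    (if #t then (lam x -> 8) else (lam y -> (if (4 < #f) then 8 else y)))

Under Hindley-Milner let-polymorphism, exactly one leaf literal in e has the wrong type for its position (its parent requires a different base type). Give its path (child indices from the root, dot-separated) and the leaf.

Answer: 2.0.0.1 : false

Working:
  unify Bool ~ Bool
\x._ : a -> Int
  unify Int ~ Int
  unify Bool ~ Int
  FAIL: mismatch Bool ~ Int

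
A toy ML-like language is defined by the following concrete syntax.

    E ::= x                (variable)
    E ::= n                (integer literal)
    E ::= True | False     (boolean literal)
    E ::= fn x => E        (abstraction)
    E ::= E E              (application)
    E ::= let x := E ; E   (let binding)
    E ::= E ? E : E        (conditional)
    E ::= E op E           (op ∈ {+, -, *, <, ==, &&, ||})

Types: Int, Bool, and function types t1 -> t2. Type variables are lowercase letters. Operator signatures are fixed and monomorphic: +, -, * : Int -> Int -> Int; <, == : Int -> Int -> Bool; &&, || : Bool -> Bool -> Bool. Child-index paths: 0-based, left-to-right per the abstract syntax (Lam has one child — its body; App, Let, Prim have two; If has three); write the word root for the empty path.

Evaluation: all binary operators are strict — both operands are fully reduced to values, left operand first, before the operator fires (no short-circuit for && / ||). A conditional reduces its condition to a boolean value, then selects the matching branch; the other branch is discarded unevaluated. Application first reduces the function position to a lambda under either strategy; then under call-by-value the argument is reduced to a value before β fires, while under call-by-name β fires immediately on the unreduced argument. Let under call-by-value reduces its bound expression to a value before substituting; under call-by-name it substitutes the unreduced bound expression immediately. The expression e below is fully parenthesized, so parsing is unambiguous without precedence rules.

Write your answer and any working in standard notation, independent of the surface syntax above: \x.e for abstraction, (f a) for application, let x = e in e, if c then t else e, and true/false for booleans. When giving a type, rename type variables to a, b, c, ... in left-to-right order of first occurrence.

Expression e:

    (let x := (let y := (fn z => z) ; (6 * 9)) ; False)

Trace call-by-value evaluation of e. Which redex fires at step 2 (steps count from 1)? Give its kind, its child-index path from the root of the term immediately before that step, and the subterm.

Derivation:
step 0: (let x = (let y = (\z.z) in (6 * 9)) in false)
step 1: [let@0] (let x = (6 * 9) in false)
step 2: [delta@0] (let x = 54 in false)

Answer: delta at 0 : (6 * 9)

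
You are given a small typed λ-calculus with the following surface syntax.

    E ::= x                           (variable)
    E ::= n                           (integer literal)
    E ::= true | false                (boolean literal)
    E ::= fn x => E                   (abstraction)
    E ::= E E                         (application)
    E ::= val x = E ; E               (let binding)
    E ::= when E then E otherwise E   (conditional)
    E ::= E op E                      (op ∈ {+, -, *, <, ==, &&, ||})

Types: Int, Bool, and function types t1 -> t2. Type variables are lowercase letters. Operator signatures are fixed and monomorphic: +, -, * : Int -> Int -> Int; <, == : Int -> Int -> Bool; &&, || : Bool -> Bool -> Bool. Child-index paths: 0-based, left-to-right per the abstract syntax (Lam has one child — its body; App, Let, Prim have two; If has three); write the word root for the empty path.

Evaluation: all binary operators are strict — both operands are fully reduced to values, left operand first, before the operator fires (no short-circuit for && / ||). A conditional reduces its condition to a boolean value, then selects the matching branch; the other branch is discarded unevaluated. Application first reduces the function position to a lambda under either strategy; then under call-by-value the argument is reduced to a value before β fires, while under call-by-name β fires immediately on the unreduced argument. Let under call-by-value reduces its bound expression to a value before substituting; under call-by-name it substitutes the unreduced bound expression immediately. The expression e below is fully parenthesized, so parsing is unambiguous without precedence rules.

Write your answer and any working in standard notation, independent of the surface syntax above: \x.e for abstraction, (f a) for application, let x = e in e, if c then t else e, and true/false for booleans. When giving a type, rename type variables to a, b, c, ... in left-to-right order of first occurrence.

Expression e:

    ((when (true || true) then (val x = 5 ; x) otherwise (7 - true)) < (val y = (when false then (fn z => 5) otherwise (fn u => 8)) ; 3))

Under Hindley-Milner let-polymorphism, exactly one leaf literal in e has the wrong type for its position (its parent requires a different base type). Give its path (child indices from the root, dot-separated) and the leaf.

Answer: 0.2.1 : true

Derivation:
  unify Bool ~ Bool
  unify Bool ~ Bool
  unify Bool ~ Bool
let x : Int
x : Int
  unify Int ~ Int
  unify Bool ~ Int
  FAIL: mismatch Bool ~ Int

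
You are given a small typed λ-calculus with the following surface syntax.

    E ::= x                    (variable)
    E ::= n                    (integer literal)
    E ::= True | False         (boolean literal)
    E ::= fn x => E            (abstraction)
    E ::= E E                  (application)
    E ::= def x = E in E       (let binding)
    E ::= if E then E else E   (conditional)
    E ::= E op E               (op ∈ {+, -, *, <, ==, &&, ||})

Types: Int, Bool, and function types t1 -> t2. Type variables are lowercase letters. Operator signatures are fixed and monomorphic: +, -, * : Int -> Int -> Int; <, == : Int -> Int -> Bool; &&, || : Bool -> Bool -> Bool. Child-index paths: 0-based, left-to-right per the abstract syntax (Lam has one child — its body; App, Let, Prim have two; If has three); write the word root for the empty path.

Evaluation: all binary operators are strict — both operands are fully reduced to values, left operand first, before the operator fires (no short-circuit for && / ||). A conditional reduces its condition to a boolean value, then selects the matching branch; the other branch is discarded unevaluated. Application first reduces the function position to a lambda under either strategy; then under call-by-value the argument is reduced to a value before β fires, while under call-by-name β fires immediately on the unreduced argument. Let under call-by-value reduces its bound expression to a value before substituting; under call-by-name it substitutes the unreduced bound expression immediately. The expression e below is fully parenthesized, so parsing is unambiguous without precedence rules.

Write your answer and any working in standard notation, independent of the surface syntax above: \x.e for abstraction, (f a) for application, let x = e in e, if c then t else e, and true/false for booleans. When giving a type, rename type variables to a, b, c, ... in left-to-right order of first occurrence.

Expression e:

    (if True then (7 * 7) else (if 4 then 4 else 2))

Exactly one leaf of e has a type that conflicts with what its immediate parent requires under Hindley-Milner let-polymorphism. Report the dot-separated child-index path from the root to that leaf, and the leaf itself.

Answer: 2.0 : 4

Trace:
  unify Bool ~ Bool
  unify Int ~ Int
  unify Int ~ Int
  unify Int ~ Bool
  FAIL: mismatch Int ~ Bool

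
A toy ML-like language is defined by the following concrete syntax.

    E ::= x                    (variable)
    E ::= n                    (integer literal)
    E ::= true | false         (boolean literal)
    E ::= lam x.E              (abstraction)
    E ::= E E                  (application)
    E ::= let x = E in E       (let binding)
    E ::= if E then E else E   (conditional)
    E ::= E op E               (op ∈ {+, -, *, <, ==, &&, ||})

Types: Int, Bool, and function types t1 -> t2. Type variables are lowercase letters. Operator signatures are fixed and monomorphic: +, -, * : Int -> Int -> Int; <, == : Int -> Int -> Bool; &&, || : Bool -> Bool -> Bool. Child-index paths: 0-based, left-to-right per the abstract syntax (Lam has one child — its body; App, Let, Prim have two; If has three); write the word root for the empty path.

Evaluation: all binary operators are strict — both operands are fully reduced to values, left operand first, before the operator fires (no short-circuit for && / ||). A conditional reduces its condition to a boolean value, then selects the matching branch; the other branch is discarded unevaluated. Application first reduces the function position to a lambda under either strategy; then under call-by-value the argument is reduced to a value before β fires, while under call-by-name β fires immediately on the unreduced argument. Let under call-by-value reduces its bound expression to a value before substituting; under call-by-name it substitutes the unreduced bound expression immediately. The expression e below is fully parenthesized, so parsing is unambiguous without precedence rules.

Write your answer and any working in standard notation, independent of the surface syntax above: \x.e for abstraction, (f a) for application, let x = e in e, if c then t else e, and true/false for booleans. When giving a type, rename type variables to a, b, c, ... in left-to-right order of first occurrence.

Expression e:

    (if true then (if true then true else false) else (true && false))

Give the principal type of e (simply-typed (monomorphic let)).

Answer: Bool

Derivation:
  unify Bool ~ Bool
  unify Bool ~ Bool
  unify Bool ~ Bool
  unify Bool ~ Bool
  unify Bool ~ Bool
  unify Bool ~ Bool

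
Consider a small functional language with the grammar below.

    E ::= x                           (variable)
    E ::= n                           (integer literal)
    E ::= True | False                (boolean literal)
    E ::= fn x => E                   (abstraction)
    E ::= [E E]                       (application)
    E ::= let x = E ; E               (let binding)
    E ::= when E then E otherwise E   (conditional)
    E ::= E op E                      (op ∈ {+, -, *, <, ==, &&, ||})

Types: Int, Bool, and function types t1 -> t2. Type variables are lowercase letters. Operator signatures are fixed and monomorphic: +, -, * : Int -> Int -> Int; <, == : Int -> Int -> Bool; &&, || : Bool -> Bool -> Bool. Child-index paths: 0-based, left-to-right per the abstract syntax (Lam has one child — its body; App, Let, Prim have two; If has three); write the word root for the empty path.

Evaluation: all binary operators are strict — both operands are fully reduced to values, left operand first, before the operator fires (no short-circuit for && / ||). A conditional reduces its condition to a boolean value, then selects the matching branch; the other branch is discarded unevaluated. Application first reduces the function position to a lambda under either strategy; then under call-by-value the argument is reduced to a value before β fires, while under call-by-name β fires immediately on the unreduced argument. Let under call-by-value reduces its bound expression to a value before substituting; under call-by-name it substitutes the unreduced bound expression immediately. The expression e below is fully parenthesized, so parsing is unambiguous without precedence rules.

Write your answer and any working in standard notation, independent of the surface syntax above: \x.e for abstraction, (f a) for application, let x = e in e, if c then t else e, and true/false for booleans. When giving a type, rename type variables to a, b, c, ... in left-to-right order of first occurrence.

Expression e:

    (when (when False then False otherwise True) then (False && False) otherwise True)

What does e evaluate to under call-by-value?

Derivation:
step 0: (if (if false then false else true) then (false && false) else true)
step 1: [if@0] (if true then (false && false) else true)
step 2: [if@root] (false && false)
step 3: [delta@root] false

Answer: false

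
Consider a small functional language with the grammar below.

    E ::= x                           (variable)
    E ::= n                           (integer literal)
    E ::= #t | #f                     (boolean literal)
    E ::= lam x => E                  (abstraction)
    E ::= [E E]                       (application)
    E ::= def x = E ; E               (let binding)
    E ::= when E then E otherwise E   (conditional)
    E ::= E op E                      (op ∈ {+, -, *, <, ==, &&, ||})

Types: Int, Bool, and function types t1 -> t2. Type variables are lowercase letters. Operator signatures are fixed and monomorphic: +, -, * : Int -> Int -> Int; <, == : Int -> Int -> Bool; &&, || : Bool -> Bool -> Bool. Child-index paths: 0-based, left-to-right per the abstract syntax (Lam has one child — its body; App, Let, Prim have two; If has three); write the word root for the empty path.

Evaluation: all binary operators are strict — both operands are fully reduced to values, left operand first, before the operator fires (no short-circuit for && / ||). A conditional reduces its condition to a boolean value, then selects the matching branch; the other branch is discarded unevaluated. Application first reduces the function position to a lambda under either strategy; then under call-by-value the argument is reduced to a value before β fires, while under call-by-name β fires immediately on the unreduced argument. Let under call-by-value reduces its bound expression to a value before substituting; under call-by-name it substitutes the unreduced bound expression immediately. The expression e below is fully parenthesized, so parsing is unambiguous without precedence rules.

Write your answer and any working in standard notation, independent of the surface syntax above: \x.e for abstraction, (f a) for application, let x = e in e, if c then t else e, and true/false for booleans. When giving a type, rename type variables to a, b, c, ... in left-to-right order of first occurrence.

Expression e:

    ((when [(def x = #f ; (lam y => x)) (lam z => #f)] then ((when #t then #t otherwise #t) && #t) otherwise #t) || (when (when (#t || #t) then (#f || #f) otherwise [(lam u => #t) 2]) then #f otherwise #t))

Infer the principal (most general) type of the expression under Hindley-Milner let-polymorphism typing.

Working:
let x : Bool
x : Bool
\y._ : a -> Bool
\z._ : b -> Bool
  unify a -> Bool ~ (b -> Bool) -> c
  unify a ~ b -> Bool
  unify Bool ~ c
_ _ : Bool
  unify Bool ~ Bool
  unify Bool ~ Bool
  unify Bool ~ Bool
  unify Bool ~ Bool
  unify Bool ~ Bool
  unify Bool ~ Bool
  unify Bool ~ Bool
  unify Bool ~ Bool
  unify Bool ~ Bool
  unify Bool ~ Bool
  unify Bool ~ Bool
  unify Bool ~ Bool
\u._ : d -> Bool
  unify d -> Bool ~ Int -> e
  unify d ~ Int
  unify Bool ~ e
_ _ : Bool
  unify Bool ~ Bool
  unify Bool ~ Bool
  unify Bool ~ Bool
  unify Bool ~ Bool

Answer: Bool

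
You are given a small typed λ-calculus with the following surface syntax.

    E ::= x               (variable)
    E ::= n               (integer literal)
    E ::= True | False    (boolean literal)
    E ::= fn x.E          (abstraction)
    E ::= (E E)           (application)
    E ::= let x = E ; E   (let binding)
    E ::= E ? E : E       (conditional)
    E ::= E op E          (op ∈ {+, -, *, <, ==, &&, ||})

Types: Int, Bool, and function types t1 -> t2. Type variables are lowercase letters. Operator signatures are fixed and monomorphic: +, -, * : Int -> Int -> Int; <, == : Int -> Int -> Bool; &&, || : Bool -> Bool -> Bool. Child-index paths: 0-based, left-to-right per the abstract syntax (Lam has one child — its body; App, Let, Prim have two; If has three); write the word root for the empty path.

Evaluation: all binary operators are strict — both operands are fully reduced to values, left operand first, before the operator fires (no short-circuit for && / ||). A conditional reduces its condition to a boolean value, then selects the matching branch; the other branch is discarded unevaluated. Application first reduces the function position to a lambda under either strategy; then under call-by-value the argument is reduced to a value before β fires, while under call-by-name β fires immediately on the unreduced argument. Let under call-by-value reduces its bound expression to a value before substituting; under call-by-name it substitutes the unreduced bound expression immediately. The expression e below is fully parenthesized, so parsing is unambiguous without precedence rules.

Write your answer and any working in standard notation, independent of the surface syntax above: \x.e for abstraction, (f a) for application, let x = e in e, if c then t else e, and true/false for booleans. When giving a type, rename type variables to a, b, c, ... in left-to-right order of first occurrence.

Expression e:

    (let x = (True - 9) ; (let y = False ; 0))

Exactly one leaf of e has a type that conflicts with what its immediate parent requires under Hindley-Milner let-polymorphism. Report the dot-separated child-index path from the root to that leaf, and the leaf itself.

Derivation:
  unify Bool ~ Int
  FAIL: mismatch Bool ~ Int

Answer: 0.0 : true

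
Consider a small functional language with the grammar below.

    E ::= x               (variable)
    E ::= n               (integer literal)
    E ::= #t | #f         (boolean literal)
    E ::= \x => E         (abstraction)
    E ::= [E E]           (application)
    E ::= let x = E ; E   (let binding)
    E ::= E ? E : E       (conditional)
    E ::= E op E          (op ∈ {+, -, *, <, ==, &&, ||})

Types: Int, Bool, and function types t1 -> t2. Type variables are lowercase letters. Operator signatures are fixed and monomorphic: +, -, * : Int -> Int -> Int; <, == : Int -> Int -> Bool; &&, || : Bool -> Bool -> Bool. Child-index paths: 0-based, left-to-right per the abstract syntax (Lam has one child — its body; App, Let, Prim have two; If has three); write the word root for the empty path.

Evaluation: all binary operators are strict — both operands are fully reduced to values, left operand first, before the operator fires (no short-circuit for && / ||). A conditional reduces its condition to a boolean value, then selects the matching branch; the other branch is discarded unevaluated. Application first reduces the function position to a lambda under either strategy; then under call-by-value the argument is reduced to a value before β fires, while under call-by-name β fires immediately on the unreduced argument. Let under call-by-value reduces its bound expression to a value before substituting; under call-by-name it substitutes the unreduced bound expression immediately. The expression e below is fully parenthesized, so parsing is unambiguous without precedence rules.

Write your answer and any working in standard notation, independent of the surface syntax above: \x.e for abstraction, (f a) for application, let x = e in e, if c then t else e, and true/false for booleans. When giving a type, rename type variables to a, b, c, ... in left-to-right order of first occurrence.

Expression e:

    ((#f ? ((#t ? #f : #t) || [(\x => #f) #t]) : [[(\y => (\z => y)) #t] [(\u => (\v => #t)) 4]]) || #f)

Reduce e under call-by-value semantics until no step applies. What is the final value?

Answer: true

Trace:
step 0: ((if false then ((if true then false else true) || ((\x.false) true)) else (((\y.(\z.y)) true) ((\u.(\v.true)) 4))) || false)
step 1: [if@0] ((((\y.(\z.y)) true) ((\u.(\v.true)) 4)) || false)
step 2: [beta@0.0] (((\z.true) ((\u.(\v.true)) 4)) || false)
step 3: [beta@0.1] (((\z.true) (\v.true)) || false)
step 4: [beta@0] (true || false)
step 5: [delta@root] true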